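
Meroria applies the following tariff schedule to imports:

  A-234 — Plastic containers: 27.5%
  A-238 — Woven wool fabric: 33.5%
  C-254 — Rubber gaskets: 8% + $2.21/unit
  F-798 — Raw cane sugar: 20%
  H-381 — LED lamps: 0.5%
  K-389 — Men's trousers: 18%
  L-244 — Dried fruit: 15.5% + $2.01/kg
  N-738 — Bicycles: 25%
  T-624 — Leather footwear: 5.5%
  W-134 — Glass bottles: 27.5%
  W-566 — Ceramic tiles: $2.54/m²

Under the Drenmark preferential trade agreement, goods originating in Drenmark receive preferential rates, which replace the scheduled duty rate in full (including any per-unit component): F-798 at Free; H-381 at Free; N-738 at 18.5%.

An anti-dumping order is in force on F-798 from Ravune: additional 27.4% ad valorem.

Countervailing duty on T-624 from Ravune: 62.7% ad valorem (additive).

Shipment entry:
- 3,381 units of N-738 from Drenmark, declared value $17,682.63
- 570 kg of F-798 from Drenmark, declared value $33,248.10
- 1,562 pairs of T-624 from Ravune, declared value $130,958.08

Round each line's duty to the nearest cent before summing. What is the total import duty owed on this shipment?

Line 1 (N-738, Drenmark, 3,381 units, $17,682.63):
Base rate for N-738 is 25%.
Origin Drenmark qualifies under the Meroria–Drenmark agreement and N-738 is covered: preferential rate 18.5% applies instead.
Duty = $17,682.63 × 18.5% = $3,271.29.
Line 2 (F-798, Drenmark, 570 kg, $33,248.10):
Base rate for F-798 is 20%.
Origin Drenmark qualifies under the Meroria–Drenmark agreement and F-798 is covered: preferential rate Free applies instead.
The additional-duty order on F-798 targets Ravune, not Drenmark; it does not apply.
Duty = $33,248.10 × 0% = $0.00.
Line 3 (T-624, Ravune, 1,562 pairs, $130,958.08):
Base rate for T-624 is 5.5%.
Additional duty on T-624 from Ravune: +62.7%. Applied ad valorem rate: 5.5% + 62.7% = 68.2%.
Duty = $130,958.08 × 68.2% = $89,313.41.
Total = $3,271.29 + $0.00 + $89,313.41 = $92,584.70.

$92,584.70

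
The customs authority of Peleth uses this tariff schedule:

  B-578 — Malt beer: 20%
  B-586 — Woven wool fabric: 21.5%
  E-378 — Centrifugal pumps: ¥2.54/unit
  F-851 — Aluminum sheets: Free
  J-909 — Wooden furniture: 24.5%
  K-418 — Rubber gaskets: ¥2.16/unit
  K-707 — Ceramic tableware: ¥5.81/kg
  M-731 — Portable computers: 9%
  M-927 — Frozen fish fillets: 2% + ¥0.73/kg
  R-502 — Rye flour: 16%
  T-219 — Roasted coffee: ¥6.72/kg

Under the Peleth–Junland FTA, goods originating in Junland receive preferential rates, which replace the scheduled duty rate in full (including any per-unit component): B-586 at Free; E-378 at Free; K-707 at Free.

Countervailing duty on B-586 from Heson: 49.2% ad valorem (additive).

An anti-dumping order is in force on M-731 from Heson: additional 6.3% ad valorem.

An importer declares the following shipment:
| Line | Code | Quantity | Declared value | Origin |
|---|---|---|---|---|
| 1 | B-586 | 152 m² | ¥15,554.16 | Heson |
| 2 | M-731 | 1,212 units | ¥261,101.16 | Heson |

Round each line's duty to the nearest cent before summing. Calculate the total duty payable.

¥50,945.27

Line 1 (B-586, Heson, 152 m², ¥15,554.16):
Base rate for B-586 is 21.5%.
B-586 has an FTA preferential rate, but origin Heson is not Junland; base rate stands.
Additional duty on B-586 from Heson: +49.2%. Applied ad valorem rate: 21.5% + 49.2% = 70.7%.
Duty = ¥15,554.16 × 70.7% = ¥10,996.79.
Line 2 (M-731, Heson, 1,212 units, ¥261,101.16):
Base rate for M-731 is 9%.
Additional duty on M-731 from Heson: +6.3%. Applied ad valorem rate: 9% + 6.3% = 15.3%.
Duty = ¥261,101.16 × 15.3% = ¥39,948.48.
Total = ¥10,996.79 + ¥39,948.48 = ¥50,945.27.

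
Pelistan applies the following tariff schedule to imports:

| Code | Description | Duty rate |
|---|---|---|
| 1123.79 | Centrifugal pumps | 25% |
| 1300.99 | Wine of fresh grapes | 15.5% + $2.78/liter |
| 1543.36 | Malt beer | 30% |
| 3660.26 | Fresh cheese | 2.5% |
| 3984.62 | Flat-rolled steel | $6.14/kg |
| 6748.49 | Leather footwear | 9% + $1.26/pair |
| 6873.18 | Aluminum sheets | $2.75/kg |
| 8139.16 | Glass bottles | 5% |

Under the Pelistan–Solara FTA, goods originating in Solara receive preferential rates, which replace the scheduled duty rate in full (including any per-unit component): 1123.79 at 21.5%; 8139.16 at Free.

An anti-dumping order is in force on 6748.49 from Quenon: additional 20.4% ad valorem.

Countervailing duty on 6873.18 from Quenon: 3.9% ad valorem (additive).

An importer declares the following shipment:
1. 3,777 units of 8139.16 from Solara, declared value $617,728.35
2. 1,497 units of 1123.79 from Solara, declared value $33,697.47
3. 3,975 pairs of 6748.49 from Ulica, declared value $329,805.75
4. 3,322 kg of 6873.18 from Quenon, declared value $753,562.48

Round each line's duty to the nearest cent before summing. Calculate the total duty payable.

$80,460.42

Line 1 (8139.16, Solara, 3,777 units, $617,728.35):
Base rate for 8139.16 is 5%.
Origin Solara qualifies under the Pelistan–Solara agreement and 8139.16 is covered: preferential rate Free applies instead.
Duty = $617,728.35 × 0% = $0.00.
Line 2 (1123.79, Solara, 1,497 units, $33,697.47):
Base rate for 1123.79 is 25%.
Origin Solara qualifies under the Pelistan–Solara agreement and 1123.79 is covered: preferential rate 21.5% applies instead.
Duty = $33,697.47 × 21.5% = $7,244.96.
Line 3 (6748.49, Ulica, 3,975 pairs, $329,805.75):
Base rate for 6748.49 is 9% + $1.26/pair.
The additional-duty order on 6748.49 targets Quenon, not Ulica; it does not apply.
Duty = $329,805.75 × 9% + 3,975 × $1.26 = $34,691.02.
Line 4 (6873.18, Quenon, 3,322 kg, $753,562.48):
Base rate for 6873.18 is $2.75/kg.
Additional duty on 6873.18 from Quenon: +3.9% ad valorem. Applied ad valorem rate = 3.9%.
Duty = $753,562.48 × 3.9% + 3,322 × $2.75 = $38,524.44.
Total = $0.00 + $7,244.96 + $34,691.02 + $38,524.44 = $80,460.42.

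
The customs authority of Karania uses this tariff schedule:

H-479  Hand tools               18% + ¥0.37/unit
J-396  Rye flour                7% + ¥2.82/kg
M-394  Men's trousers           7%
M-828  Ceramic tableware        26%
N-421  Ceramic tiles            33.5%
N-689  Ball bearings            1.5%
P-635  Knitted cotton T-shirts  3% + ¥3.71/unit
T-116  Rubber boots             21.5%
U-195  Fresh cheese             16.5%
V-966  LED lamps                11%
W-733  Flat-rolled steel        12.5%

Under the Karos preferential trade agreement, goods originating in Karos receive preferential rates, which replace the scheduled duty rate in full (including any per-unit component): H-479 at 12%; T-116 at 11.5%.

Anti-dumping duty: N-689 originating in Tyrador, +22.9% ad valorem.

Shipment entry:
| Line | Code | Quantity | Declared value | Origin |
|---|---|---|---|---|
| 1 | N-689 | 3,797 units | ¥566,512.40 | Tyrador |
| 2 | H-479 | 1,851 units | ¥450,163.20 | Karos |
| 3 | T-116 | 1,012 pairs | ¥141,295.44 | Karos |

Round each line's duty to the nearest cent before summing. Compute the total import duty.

Line 1 (N-689, Tyrador, 3,797 units, ¥566,512.40):
Base rate for N-689 is 1.5%.
Additional duty on N-689 from Tyrador: +22.9%. Applied ad valorem rate: 1.5% + 22.9% = 24.4%.
Duty = ¥566,512.40 × 24.4% = ¥138,229.03.
Line 2 (H-479, Karos, 1,851 units, ¥450,163.20):
Base rate for H-479 is 18% + ¥0.37/unit.
Origin Karos qualifies under the Karania–Karos agreement and H-479 is covered: preferential rate 12% applies instead.
Duty = ¥450,163.20 × 12% = ¥54,019.58.
Line 3 (T-116, Karos, 1,012 pairs, ¥141,295.44):
Base rate for T-116 is 21.5%.
Origin Karos qualifies under the Karania–Karos agreement and T-116 is covered: preferential rate 11.5% applies instead.
Duty = ¥141,295.44 × 11.5% = ¥16,248.98.
Total = ¥138,229.03 + ¥54,019.58 + ¥16,248.98 = ¥208,497.59.

¥208,497.59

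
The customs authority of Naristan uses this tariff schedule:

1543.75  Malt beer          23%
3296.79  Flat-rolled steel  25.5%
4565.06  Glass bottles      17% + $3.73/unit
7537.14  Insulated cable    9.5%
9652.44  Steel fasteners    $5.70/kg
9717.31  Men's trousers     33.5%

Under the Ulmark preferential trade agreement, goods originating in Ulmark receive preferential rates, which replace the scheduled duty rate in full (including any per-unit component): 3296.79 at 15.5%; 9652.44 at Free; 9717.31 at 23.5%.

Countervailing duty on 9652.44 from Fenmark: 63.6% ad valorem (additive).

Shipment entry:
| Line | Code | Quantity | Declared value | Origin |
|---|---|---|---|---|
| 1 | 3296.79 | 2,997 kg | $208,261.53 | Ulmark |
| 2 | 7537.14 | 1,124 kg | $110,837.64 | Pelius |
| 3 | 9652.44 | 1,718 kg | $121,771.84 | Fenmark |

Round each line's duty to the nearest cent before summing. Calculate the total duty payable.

$130,049.61

Line 1 (3296.79, Ulmark, 2,997 kg, $208,261.53):
Base rate for 3296.79 is 25.5%.
Origin Ulmark qualifies under the Naristan–Ulmark agreement and 3296.79 is covered: preferential rate 15.5% applies instead.
Duty = $208,261.53 × 15.5% = $32,280.54.
Line 2 (7537.14, Pelius, 1,124 kg, $110,837.64):
Base rate for 7537.14 is 9.5%.
Duty = $110,837.64 × 9.5% = $10,529.58.
Line 3 (9652.44, Fenmark, 1,718 kg, $121,771.84):
Base rate for 9652.44 is $5.70/kg.
9652.44 has an FTA preferential rate, but origin Fenmark is not Ulmark; base rate stands.
Additional duty on 9652.44 from Fenmark: +63.6% ad valorem. Applied ad valorem rate = 63.6%.
Duty = $121,771.84 × 63.6% + 1,718 × $5.70 = $87,239.49.
Total = $32,280.54 + $10,529.58 + $87,239.49 = $130,049.61.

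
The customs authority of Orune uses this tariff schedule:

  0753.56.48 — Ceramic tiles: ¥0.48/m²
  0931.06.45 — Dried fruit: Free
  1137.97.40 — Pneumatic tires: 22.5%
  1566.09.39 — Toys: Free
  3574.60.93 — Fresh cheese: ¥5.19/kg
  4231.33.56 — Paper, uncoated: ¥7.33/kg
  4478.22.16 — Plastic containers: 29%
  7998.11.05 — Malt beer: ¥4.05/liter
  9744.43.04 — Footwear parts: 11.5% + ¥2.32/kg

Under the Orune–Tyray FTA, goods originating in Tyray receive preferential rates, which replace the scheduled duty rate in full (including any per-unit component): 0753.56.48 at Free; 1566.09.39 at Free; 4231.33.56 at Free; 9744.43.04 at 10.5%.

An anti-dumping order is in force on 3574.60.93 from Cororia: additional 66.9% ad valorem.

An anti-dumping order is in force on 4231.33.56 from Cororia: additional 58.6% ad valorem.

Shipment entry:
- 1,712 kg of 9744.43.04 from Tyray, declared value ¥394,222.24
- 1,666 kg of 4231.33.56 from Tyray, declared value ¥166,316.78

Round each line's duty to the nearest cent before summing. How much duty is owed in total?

¥41,393.34

Line 1 (9744.43.04, Tyray, 1,712 kg, ¥394,222.24):
Base rate for 9744.43.04 is 11.5% + ¥2.32/kg.
Origin Tyray qualifies under the Orune–Tyray agreement and 9744.43.04 is covered: preferential rate 10.5% applies instead.
Duty = ¥394,222.24 × 10.5% = ¥41,393.34.
Line 2 (4231.33.56, Tyray, 1,666 kg, ¥166,316.78):
Base rate for 4231.33.56 is ¥7.33/kg.
Origin Tyray qualifies under the Orune–Tyray agreement and 4231.33.56 is covered: preferential rate Free applies instead.
The additional-duty order on 4231.33.56 targets Cororia, not Tyray; it does not apply.
Duty = ¥166,316.78 × 0% = ¥0.00.
Total = ¥41,393.34 + ¥0.00 = ¥41,393.34.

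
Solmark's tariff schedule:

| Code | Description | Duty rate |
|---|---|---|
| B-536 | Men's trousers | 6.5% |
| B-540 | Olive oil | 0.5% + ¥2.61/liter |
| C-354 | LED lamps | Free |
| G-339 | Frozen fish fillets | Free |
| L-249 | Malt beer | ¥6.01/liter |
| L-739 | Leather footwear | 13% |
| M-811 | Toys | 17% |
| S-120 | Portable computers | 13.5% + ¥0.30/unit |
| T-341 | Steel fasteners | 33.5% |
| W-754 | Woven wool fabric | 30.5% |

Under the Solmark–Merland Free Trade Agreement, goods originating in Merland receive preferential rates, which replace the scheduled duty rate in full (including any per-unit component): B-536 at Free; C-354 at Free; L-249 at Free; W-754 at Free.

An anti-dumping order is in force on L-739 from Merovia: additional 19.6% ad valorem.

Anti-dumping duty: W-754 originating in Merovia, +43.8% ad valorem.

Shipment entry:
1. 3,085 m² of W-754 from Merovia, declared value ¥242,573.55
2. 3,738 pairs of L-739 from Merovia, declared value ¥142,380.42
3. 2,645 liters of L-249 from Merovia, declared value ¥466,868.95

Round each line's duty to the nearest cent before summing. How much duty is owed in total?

¥242,544.62

Line 1 (W-754, Merovia, 3,085 m², ¥242,573.55):
Base rate for W-754 is 30.5%.
W-754 has an FTA preferential rate, but origin Merovia is not Merland; base rate stands.
Additional duty on W-754 from Merovia: +43.8%. Applied ad valorem rate: 30.5% + 43.8% = 74.3%.
Duty = ¥242,573.55 × 74.3% = ¥180,232.15.
Line 2 (L-739, Merovia, 3,738 pairs, ¥142,380.42):
Base rate for L-739 is 13%.
Additional duty on L-739 from Merovia: +19.6%. Applied ad valorem rate: 13% + 19.6% = 32.6%.
Duty = ¥142,380.42 × 32.6% = ¥46,416.02.
Line 3 (L-249, Merovia, 2,645 liters, ¥466,868.95):
Base rate for L-249 is ¥6.01/liter.
L-249 has an FTA preferential rate, but origin Merovia is not Merland; base rate stands.
Duty = 2,645 × ¥6.01 = ¥15,896.45.
Total = ¥180,232.15 + ¥46,416.02 + ¥15,896.45 = ¥242,544.62.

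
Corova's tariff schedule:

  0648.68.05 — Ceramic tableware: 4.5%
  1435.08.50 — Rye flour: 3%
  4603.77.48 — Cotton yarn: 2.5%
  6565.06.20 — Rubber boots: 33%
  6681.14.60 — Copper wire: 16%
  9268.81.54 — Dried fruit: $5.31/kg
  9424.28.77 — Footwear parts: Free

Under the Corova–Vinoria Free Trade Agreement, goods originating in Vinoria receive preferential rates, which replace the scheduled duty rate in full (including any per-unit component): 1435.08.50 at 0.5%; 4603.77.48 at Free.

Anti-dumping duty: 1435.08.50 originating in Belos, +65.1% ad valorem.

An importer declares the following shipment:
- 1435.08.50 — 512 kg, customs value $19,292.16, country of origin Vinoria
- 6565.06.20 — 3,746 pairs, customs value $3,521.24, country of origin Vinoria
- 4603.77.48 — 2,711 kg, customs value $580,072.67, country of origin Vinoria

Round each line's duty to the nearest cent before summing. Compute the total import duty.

$1,258.47

Line 1 (1435.08.50, Vinoria, 512 kg, $19,292.16):
Base rate for 1435.08.50 is 3%.
Origin Vinoria qualifies under the Corova–Vinoria agreement and 1435.08.50 is covered: preferential rate 0.5% applies instead.
The additional-duty order on 1435.08.50 targets Belos, not Vinoria; it does not apply.
Duty = $19,292.16 × 0.5% = $96.46.
Line 2 (6565.06.20, Vinoria, 3,746 pairs, $3,521.24):
Base rate for 6565.06.20 is 33%.
Origin Vinoria is the FTA partner but 6565.06.20 is not on the preference list; base rate stands.
Duty = $3,521.24 × 33% = $1,162.01.
Line 3 (4603.77.48, Vinoria, 2,711 kg, $580,072.67):
Base rate for 4603.77.48 is 2.5%.
Origin Vinoria qualifies under the Corova–Vinoria agreement and 4603.77.48 is covered: preferential rate Free applies instead.
Duty = $580,072.67 × 0% = $0.00.
Total = $96.46 + $1,162.01 + $0.00 = $1,258.47.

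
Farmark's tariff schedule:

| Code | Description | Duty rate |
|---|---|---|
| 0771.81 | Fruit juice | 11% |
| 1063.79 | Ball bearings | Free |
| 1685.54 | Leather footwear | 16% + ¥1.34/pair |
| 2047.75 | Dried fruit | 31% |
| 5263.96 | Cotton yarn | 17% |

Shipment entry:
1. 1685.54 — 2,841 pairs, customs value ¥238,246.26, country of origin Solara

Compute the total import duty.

Line 1 (1685.54, Solara, 2,841 pairs, ¥238,246.26):
Base rate for 1685.54 is 16% + ¥1.34/pair.
Duty = ¥238,246.26 × 16% + 2,841 × ¥1.34 = ¥41,926.34.

¥41,926.34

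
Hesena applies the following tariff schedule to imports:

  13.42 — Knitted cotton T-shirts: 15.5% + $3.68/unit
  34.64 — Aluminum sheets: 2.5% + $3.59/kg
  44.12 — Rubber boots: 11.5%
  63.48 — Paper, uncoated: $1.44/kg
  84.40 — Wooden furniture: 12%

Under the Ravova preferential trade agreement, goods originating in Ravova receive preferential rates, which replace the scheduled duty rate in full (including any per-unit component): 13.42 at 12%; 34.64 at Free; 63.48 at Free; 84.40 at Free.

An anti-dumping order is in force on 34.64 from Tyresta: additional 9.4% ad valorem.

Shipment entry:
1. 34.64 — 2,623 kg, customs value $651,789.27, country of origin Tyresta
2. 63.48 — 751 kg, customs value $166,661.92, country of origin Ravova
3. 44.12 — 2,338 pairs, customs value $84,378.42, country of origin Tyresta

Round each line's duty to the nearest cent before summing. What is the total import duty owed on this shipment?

$96,683.01

Line 1 (34.64, Tyresta, 2,623 kg, $651,789.27):
Base rate for 34.64 is 2.5% + $3.59/kg.
34.64 has an FTA preferential rate, but origin Tyresta is not Ravova; base rate stands.
Additional duty on 34.64 from Tyresta: +9.4%. Applied ad valorem rate: 2.5% + 9.4% = 11.9%.
Duty = $651,789.27 × 11.9% + 2,623 × $3.59 = $86,979.49.
Line 2 (63.48, Ravova, 751 kg, $166,661.92):
Base rate for 63.48 is $1.44/kg.
Origin Ravova qualifies under the Hesena–Ravova agreement and 63.48 is covered: preferential rate Free applies instead.
Duty = $166,661.92 × 0% = $0.00.
Line 3 (44.12, Tyresta, 2,338 pairs, $84,378.42):
Base rate for 44.12 is 11.5%.
Duty = $84,378.42 × 11.5% = $9,703.52.
Total = $86,979.49 + $0.00 + $9,703.52 = $96,683.01.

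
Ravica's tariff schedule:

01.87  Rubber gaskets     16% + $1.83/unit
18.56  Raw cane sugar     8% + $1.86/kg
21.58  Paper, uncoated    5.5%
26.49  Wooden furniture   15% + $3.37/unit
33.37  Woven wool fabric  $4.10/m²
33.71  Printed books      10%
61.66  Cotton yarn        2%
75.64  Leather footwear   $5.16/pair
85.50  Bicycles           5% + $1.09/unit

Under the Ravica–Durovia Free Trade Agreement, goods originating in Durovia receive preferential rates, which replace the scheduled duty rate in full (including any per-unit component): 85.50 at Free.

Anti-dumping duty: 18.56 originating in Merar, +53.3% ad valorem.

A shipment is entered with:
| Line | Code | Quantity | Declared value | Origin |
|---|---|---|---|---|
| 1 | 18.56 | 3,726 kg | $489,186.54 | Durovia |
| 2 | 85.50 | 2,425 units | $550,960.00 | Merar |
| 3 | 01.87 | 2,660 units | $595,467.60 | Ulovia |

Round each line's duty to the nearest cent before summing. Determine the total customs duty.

$176,399.15

Line 1 (18.56, Durovia, 3,726 kg, $489,186.54):
Base rate for 18.56 is 8% + $1.86/kg.
Origin Durovia is the FTA partner but 18.56 is not on the preference list; base rate stands.
The additional-duty order on 18.56 targets Merar, not Durovia; it does not apply.
Duty = $489,186.54 × 8% + 3,726 × $1.86 = $46,065.28.
Line 2 (85.50, Merar, 2,425 units, $550,960.00):
Base rate for 85.50 is 5% + $1.09/unit.
85.50 has an FTA preferential rate, but origin Merar is not Durovia; base rate stands.
Duty = $550,960.00 × 5% + 2,425 × $1.09 = $30,191.25.
Line 3 (01.87, Ulovia, 2,660 units, $595,467.60):
Base rate for 01.87 is 16% + $1.83/unit.
Duty = $595,467.60 × 16% + 2,660 × $1.83 = $100,142.62.
Total = $46,065.28 + $30,191.25 + $100,142.62 = $176,399.15.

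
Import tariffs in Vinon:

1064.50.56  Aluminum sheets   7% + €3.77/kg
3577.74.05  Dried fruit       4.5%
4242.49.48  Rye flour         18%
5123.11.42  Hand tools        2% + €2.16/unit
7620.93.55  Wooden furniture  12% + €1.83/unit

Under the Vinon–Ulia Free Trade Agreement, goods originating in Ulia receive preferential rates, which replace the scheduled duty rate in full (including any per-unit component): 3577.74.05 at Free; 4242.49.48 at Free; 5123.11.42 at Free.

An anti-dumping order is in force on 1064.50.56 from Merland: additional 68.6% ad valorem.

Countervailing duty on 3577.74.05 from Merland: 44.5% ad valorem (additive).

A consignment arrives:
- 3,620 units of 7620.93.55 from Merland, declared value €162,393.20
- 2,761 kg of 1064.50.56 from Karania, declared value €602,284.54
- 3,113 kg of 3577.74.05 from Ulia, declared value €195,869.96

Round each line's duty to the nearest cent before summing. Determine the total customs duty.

€78,680.67

Line 1 (7620.93.55, Merland, 3,620 units, €162,393.20):
Base rate for 7620.93.55 is 12% + €1.83/unit.
Duty = €162,393.20 × 12% + 3,620 × €1.83 = €26,111.78.
Line 2 (1064.50.56, Karania, 2,761 kg, €602,284.54):
Base rate for 1064.50.56 is 7% + €3.77/kg.
The additional-duty order on 1064.50.56 targets Merland, not Karania; it does not apply.
Duty = €602,284.54 × 7% + 2,761 × €3.77 = €52,568.89.
Line 3 (3577.74.05, Ulia, 3,113 kg, €195,869.96):
Base rate for 3577.74.05 is 4.5%.
Origin Ulia qualifies under the Vinon–Ulia agreement and 3577.74.05 is covered: preferential rate Free applies instead.
The additional-duty order on 3577.74.05 targets Merland, not Ulia; it does not apply.
Duty = €195,869.96 × 0% = €0.00.
Total = €26,111.78 + €52,568.89 + €0.00 = €78,680.67.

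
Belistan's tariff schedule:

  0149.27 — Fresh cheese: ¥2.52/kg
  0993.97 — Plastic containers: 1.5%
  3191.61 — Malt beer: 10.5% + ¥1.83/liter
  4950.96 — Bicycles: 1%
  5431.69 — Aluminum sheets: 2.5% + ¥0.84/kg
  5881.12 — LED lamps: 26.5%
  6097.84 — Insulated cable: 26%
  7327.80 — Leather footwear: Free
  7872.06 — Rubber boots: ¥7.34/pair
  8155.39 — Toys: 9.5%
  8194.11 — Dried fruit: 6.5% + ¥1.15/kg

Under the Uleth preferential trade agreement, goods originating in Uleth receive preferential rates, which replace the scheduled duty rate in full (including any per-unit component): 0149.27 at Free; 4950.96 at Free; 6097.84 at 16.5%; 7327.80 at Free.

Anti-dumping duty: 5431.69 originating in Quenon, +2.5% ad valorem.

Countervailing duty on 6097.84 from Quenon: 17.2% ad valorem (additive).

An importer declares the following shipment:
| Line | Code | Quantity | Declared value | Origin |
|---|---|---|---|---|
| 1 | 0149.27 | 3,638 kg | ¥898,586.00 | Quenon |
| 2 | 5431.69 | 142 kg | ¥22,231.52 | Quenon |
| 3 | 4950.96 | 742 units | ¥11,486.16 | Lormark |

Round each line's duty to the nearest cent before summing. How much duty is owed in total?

Line 1 (0149.27, Quenon, 3,638 kg, ¥898,586.00):
Base rate for 0149.27 is ¥2.52/kg.
0149.27 has an FTA preferential rate, but origin Quenon is not Uleth; base rate stands.
Duty = 3,638 × ¥2.52 = ¥9,167.76.
Line 2 (5431.69, Quenon, 142 kg, ¥22,231.52):
Base rate for 5431.69 is 2.5% + ¥0.84/kg.
Additional duty on 5431.69 from Quenon: +2.5%. Applied ad valorem rate: 2.5% + 2.5% = 5%.
Duty = ¥22,231.52 × 5% + 142 × ¥0.84 = ¥1,230.86.
Line 3 (4950.96, Lormark, 742 units, ¥11,486.16):
Base rate for 4950.96 is 1%.
4950.96 has an FTA preferential rate, but origin Lormark is not Uleth; base rate stands.
Duty = ¥11,486.16 × 1% = ¥114.86.
Total = ¥9,167.76 + ¥1,230.86 + ¥114.86 = ¥10,513.48.

¥10,513.48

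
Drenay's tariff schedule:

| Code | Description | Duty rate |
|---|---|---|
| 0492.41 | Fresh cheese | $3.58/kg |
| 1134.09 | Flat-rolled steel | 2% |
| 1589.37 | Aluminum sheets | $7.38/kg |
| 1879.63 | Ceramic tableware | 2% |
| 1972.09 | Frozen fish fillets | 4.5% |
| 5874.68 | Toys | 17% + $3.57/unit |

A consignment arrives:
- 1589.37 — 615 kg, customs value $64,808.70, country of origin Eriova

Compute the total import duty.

Line 1 (1589.37, Eriova, 615 kg, $64,808.70):
Base rate for 1589.37 is $7.38/kg.
Duty = 615 × $7.38 = $4,538.70.

$4,538.70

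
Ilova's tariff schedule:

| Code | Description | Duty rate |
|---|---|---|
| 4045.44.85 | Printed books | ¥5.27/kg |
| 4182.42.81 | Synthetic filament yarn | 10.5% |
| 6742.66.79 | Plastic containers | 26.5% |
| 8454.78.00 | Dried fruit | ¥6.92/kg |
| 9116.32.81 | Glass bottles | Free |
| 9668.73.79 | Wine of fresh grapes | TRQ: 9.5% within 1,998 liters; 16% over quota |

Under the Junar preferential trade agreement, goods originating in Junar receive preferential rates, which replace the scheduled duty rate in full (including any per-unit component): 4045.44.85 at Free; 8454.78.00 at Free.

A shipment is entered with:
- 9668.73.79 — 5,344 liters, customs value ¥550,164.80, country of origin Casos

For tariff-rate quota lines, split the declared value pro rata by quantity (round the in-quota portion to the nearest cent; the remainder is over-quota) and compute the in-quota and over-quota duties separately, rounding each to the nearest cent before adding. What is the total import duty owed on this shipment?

¥74,656.25

Line 1 (9668.73.79, Casos, 5,344 liters, ¥550,164.80):
Code 9668.73.79 is under a tariff-rate quota (threshold 1,998 liters). In-quota: 1,998 liters at 9.5%; over-quota: 3,346 liters at 16%.
Pro-rata value split: in-quota = ¥550,164.80 × 1,998/5,344 = ¥205,694.10; over-quota = ¥550,164.80 − ¥205,694.10 = ¥344,470.70.
In-quota duty = ¥205,694.10 × 9.5% = ¥19,540.94. Over-quota duty = ¥344,470.70 × 16% = ¥55,115.31.
Line duty = ¥19,540.94 + ¥55,115.31 = ¥74,656.25.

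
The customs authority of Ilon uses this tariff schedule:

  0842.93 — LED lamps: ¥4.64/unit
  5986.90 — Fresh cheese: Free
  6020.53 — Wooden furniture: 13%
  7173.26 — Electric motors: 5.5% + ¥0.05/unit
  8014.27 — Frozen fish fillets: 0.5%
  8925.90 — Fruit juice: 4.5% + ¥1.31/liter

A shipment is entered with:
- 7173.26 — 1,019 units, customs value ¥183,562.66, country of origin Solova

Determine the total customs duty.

¥10,146.90

Line 1 (7173.26, Solova, 1,019 units, ¥183,562.66):
Base rate for 7173.26 is 5.5% + ¥0.05/unit.
Duty = ¥183,562.66 × 5.5% + 1,019 × ¥0.05 = ¥10,146.90.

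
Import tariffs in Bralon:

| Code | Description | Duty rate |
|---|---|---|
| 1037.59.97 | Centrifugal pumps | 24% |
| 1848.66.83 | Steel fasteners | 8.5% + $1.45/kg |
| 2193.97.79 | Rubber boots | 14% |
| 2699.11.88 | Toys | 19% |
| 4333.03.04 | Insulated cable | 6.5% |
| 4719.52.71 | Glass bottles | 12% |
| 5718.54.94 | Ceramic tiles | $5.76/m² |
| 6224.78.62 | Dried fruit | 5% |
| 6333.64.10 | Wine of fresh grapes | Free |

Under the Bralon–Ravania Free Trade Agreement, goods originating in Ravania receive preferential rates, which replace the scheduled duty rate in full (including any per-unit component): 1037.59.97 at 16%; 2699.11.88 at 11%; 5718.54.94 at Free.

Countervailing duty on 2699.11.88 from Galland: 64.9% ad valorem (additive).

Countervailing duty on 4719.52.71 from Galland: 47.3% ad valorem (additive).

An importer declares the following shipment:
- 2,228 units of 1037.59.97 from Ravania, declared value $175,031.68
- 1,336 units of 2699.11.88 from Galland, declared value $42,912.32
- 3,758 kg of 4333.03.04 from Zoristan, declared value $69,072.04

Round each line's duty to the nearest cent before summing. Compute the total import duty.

Line 1 (1037.59.97, Ravania, 2,228 units, $175,031.68):
Base rate for 1037.59.97 is 24%.
Origin Ravania qualifies under the Bralon–Ravania agreement and 1037.59.97 is covered: preferential rate 16% applies instead.
Duty = $175,031.68 × 16% = $28,005.07.
Line 2 (2699.11.88, Galland, 1,336 units, $42,912.32):
Base rate for 2699.11.88 is 19%.
2699.11.88 has an FTA preferential rate, but origin Galland is not Ravania; base rate stands.
Additional duty on 2699.11.88 from Galland: +64.9%. Applied ad valorem rate: 19% + 64.9% = 83.9%.
Duty = $42,912.32 × 83.9% = $36,003.44.
Line 3 (4333.03.04, Zoristan, 3,758 kg, $69,072.04):
Base rate for 4333.03.04 is 6.5%.
Duty = $69,072.04 × 6.5% = $4,489.68.
Total = $28,005.07 + $36,003.44 + $4,489.68 = $68,498.19.

$68,498.19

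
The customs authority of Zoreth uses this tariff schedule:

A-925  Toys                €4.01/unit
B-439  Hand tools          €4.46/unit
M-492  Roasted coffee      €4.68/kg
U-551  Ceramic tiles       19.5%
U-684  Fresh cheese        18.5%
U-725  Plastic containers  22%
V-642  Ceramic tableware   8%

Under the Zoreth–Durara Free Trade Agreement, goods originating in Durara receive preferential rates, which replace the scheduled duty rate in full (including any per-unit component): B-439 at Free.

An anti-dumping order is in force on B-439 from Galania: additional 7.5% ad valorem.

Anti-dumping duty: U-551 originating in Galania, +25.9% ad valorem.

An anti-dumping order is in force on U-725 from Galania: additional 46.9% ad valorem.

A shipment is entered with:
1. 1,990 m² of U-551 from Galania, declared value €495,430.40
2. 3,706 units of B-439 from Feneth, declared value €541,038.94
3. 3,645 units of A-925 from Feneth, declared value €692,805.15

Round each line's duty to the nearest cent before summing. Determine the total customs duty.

Line 1 (U-551, Galania, 1,990 m², €495,430.40):
Base rate for U-551 is 19.5%.
Additional duty on U-551 from Galania: +25.9%. Applied ad valorem rate: 19.5% + 25.9% = 45.4%.
Duty = €495,430.40 × 45.4% = €224,925.40.
Line 2 (B-439, Feneth, 3,706 units, €541,038.94):
Base rate for B-439 is €4.46/unit.
B-439 has an FTA preferential rate, but origin Feneth is not Durara; base rate stands.
The additional-duty order on B-439 targets Galania, not Feneth; it does not apply.
Duty = 3,706 × €4.46 = €16,528.76.
Line 3 (A-925, Feneth, 3,645 units, €692,805.15):
Base rate for A-925 is €4.01/unit.
Duty = 3,645 × €4.01 = €14,616.45.
Total = €224,925.40 + €16,528.76 + €14,616.45 = €256,070.61.

€256,070.61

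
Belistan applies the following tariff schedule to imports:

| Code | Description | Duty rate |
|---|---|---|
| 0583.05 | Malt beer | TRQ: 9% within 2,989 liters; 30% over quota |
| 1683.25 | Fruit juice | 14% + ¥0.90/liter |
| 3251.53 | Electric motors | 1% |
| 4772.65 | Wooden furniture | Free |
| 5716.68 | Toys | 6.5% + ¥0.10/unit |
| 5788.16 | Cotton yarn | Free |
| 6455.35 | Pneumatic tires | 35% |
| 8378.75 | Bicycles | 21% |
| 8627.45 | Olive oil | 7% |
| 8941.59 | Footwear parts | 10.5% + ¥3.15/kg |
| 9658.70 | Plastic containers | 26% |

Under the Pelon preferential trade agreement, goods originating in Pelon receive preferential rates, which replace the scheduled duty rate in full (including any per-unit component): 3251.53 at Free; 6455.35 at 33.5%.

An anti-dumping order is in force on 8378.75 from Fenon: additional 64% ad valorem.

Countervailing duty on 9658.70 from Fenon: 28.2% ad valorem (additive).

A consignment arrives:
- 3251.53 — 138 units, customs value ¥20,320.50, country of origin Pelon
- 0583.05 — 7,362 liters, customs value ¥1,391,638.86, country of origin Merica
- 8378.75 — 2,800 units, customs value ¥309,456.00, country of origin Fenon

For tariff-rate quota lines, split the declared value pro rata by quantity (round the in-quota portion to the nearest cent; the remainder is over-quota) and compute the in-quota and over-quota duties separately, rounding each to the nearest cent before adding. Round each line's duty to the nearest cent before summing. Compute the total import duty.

Line 1 (3251.53, Pelon, 138 units, ¥20,320.50):
Base rate for 3251.53 is 1%.
Origin Pelon qualifies under the Belistan–Pelon agreement and 3251.53 is covered: preferential rate Free applies instead.
Duty = ¥20,320.50 × 0% = ¥0.00.
Line 2 (0583.05, Merica, 7,362 liters, ¥1,391,638.86):
Code 0583.05 is under a tariff-rate quota (threshold 2,989 liters). In-quota: 2,989 liters at 9%; over-quota: 4,373 liters at 30%.
Pro-rata value split: in-quota = ¥1,391,638.86 × 2,989/7,362 = ¥565,010.67; over-quota = ¥1,391,638.86 − ¥565,010.67 = ¥826,628.19.
In-quota duty = ¥565,010.67 × 9% = ¥50,850.96. Over-quota duty = ¥826,628.19 × 30% = ¥247,988.46.
Line duty = ¥50,850.96 + ¥247,988.46 = ¥298,839.42.
Line 3 (8378.75, Fenon, 2,800 units, ¥309,456.00):
Base rate for 8378.75 is 21%.
Additional duty on 8378.75 from Fenon: +64%. Applied ad valorem rate: 21% + 64% = 85%.
Duty = ¥309,456.00 × 85% = ¥263,037.60.
Total = ¥0.00 + ¥298,839.42 + ¥263,037.60 = ¥561,877.02.

¥561,877.02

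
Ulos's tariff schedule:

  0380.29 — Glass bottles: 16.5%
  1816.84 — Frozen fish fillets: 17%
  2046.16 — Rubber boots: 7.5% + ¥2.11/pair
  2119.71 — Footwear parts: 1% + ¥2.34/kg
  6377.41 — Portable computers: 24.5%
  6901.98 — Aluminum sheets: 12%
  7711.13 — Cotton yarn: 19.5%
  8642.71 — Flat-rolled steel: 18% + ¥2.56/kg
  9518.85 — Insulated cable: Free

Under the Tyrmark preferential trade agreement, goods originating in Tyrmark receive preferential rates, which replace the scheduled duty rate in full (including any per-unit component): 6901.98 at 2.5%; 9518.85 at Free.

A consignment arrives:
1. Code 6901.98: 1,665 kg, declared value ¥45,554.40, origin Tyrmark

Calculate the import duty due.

¥1,138.86

Line 1 (6901.98, Tyrmark, 1,665 kg, ¥45,554.40):
Base rate for 6901.98 is 12%.
Origin Tyrmark qualifies under the Ulos–Tyrmark agreement and 6901.98 is covered: preferential rate 2.5% applies instead.
Duty = ¥45,554.40 × 2.5% = ¥1,138.86.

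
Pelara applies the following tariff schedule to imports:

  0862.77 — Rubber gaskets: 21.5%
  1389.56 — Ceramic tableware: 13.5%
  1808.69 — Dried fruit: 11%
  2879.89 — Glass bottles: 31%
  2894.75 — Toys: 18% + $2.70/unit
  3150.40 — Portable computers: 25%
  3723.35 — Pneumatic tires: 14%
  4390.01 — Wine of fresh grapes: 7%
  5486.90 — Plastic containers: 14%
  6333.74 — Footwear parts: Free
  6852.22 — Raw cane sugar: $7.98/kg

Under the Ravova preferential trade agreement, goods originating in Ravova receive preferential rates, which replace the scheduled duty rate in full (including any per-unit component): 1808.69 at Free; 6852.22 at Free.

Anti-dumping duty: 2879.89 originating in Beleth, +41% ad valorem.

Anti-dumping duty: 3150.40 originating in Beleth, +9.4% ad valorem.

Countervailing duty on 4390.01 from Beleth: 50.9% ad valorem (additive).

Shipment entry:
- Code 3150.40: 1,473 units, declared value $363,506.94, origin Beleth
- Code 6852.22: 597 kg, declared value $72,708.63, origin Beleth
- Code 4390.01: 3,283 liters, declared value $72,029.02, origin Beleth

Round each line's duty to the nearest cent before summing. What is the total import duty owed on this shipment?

Line 1 (3150.40, Beleth, 1,473 units, $363,506.94):
Base rate for 3150.40 is 25%.
Additional duty on 3150.40 from Beleth: +9.4%. Applied ad valorem rate: 25% + 9.4% = 34.4%.
Duty = $363,506.94 × 34.4% = $125,046.39.
Line 2 (6852.22, Beleth, 597 kg, $72,708.63):
Base rate for 6852.22 is $7.98/kg.
6852.22 has an FTA preferential rate, but origin Beleth is not Ravova; base rate stands.
Duty = 597 × $7.98 = $4,764.06.
Line 3 (4390.01, Beleth, 3,283 liters, $72,029.02):
Base rate for 4390.01 is 7%.
Additional duty on 4390.01 from Beleth: +50.9%. Applied ad valorem rate: 7% + 50.9% = 57.9%.
Duty = $72,029.02 × 57.9% = $41,704.80.
Total = $125,046.39 + $4,764.06 + $41,704.80 = $171,515.25.

$171,515.25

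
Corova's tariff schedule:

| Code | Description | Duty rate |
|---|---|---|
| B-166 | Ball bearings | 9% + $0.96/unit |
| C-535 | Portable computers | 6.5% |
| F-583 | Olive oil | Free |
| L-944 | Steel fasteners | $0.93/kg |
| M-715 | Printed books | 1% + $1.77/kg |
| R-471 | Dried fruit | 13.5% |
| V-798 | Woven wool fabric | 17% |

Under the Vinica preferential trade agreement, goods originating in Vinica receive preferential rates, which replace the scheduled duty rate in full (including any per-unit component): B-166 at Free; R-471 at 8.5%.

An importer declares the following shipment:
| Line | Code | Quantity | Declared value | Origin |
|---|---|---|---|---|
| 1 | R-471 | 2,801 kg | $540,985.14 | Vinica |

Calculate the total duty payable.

Line 1 (R-471, Vinica, 2,801 kg, $540,985.14):
Base rate for R-471 is 13.5%.
Origin Vinica qualifies under the Corova–Vinica agreement and R-471 is covered: preferential rate 8.5% applies instead.
Duty = $540,985.14 × 8.5% = $45,983.74.

$45,983.74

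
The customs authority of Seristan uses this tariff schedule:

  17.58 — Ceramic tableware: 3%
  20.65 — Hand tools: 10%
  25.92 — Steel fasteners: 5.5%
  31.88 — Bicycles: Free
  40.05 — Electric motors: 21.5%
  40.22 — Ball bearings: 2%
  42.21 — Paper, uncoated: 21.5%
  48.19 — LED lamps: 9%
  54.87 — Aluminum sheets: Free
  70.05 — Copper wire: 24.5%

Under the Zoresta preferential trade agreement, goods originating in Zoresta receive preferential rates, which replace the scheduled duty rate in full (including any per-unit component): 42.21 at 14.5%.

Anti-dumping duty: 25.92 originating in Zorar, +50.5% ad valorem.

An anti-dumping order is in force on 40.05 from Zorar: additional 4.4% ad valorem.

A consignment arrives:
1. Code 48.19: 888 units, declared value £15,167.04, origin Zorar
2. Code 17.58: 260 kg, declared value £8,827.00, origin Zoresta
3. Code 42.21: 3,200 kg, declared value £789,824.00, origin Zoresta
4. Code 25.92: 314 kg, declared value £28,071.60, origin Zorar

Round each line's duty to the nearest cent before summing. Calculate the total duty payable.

£131,874.42

Line 1 (48.19, Zorar, 888 units, £15,167.04):
Base rate for 48.19 is 9%.
Duty = £15,167.04 × 9% = £1,365.03.
Line 2 (17.58, Zoresta, 260 kg, £8,827.00):
Base rate for 17.58 is 3%.
Origin Zoresta is the FTA partner but 17.58 is not on the preference list; base rate stands.
Duty = £8,827.00 × 3% = £264.81.
Line 3 (42.21, Zoresta, 3,200 kg, £789,824.00):
Base rate for 42.21 is 21.5%.
Origin Zoresta qualifies under the Seristan–Zoresta agreement and 42.21 is covered: preferential rate 14.5% applies instead.
Duty = £789,824.00 × 14.5% = £114,524.48.
Line 4 (25.92, Zorar, 314 kg, £28,071.60):
Base rate for 25.92 is 5.5%.
Additional duty on 25.92 from Zorar: +50.5%. Applied ad valorem rate: 5.5% + 50.5% = 56%.
Duty = £28,071.60 × 56% = £15,720.10.
Total = £1,365.03 + £264.81 + £114,524.48 + £15,720.10 = £131,874.42.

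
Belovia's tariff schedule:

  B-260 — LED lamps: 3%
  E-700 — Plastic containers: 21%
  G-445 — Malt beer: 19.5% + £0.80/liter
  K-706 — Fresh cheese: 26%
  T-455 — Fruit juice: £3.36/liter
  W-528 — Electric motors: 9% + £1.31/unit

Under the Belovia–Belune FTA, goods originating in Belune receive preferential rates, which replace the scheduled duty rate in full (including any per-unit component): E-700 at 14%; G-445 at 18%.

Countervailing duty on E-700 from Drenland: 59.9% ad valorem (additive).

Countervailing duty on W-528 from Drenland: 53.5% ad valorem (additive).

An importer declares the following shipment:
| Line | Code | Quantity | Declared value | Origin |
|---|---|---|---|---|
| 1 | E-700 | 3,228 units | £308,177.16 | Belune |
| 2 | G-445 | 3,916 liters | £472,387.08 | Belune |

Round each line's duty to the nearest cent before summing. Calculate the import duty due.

Line 1 (E-700, Belune, 3,228 units, £308,177.16):
Base rate for E-700 is 21%.
Origin Belune qualifies under the Belovia–Belune agreement and E-700 is covered: preferential rate 14% applies instead.
The additional-duty order on E-700 targets Drenland, not Belune; it does not apply.
Duty = £308,177.16 × 14% = £43,144.80.
Line 2 (G-445, Belune, 3,916 liters, £472,387.08):
Base rate for G-445 is 19.5% + £0.80/liter.
Origin Belune qualifies under the Belovia–Belune agreement and G-445 is covered: preferential rate 18% applies instead.
Duty = £472,387.08 × 18% = £85,029.67.
Total = £43,144.80 + £85,029.67 = £128,174.47.

£128,174.47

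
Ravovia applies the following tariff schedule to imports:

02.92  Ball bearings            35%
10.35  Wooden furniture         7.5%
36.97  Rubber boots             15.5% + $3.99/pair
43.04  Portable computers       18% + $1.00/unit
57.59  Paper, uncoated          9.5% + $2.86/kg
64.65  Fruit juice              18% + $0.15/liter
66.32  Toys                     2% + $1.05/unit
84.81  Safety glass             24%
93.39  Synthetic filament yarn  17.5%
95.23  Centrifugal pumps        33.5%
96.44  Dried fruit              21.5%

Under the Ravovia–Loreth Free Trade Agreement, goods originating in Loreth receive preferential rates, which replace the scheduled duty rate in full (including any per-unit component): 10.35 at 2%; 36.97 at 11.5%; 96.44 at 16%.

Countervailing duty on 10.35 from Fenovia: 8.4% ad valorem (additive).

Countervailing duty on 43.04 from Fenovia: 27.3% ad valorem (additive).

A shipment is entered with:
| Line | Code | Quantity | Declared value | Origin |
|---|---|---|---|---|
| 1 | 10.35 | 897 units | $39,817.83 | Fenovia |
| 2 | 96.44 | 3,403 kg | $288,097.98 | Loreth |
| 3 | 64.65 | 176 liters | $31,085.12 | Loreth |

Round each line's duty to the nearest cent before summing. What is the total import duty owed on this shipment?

Line 1 (10.35, Fenovia, 897 units, $39,817.83):
Base rate for 10.35 is 7.5%.
10.35 has an FTA preferential rate, but origin Fenovia is not Loreth; base rate stands.
Additional duty on 10.35 from Fenovia: +8.4%. Applied ad valorem rate: 7.5% + 8.4% = 15.9%.
Duty = $39,817.83 × 15.9% = $6,331.03.
Line 2 (96.44, Loreth, 3,403 kg, $288,097.98):
Base rate for 96.44 is 21.5%.
Origin Loreth qualifies under the Ravovia–Loreth agreement and 96.44 is covered: preferential rate 16% applies instead.
Duty = $288,097.98 × 16% = $46,095.68.
Line 3 (64.65, Loreth, 176 liters, $31,085.12):
Base rate for 64.65 is 18% + $0.15/liter.
Origin Loreth is the FTA partner but 64.65 is not on the preference list; base rate stands.
Duty = $31,085.12 × 18% + 176 × $0.15 = $5,621.72.
Total = $6,331.03 + $46,095.68 + $5,621.72 = $58,048.43.

$58,048.43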